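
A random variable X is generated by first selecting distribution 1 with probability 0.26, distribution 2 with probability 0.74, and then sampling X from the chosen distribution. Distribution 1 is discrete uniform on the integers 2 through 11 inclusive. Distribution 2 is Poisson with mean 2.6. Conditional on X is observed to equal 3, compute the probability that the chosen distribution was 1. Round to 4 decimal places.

Likelihoods P(X=3 | ·): 1: 0.1; 2: 0.217572.
Posterior ∝ prior × likelihood. Numerator for 1: 0.26·0.1 = 0.026.
Normalizing constant: 0.26·0.1 + 0.74·0.217572 = 0.187003.
P(1 | observation) = 0.026 / 0.187003 = 0.139035.

0.1390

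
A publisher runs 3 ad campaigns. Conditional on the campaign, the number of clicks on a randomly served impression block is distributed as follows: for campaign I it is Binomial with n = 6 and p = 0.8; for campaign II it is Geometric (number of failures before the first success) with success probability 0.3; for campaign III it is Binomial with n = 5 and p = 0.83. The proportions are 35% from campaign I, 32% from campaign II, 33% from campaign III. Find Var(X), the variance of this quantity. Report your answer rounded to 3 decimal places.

Per component, I: μ=4.8, E[X²]=24; II: μ=2.33333, E[X²]=13.2222; III: μ=4.15, E[X²]=17.928.
E[X] = 0.35·4.8 + 0.32·2.33333 + 0.33·4.15 = 3.79617.
E[X²] = 0.35·24 + 0.32·13.2222 + 0.33·17.928 = 18.5474.
Var(X) = E[X²] − (E[X])² = 18.5474 − 14.4109 = 4.13647.

4.136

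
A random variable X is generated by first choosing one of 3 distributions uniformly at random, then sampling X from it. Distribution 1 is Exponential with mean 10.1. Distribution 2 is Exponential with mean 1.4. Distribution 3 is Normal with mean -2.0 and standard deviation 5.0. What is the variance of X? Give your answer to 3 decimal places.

Per component, 1: μ=10.1, E[X²]=204.02; 2: μ=1.4, E[X²]=3.92; 3: μ=-2, E[X²]=29.
E[X] = 0.333333·10.1 + 0.333333·1.4 + 0.333333·-2 = 3.16667.
E[X²] = 0.333333·204.02 + 0.333333·3.92 + 0.333333·29 = 78.98.
Var(X) = E[X²] − (E[X])² = 78.98 − 10.0278 = 68.9522.

68.952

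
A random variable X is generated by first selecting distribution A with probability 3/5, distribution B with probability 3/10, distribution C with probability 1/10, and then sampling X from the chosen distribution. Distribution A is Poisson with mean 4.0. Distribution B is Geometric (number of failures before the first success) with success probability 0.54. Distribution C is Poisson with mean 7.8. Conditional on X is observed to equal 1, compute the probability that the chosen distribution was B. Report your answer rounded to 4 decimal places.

0.6273

Likelihoods P(X=1 | ·): A: 0.0732626; B: 0.2484; C: 0.00319593.
Posterior ∝ prior × likelihood. Numerator for B: 0.3·0.2484 = 0.07452.
Normalizing constant: 0.6·0.0732626 + 0.3·0.2484 + 0.1·0.00319593 = 0.118797.
P(B | observation) = 0.07452 / 0.118797 = 0.627288.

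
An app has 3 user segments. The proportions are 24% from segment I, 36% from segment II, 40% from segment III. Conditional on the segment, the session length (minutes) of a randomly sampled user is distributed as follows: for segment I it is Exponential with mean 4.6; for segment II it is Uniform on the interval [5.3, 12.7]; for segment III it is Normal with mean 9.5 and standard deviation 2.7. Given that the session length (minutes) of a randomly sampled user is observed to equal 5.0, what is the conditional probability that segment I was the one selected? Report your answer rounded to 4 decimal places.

Likelihoods f(5.0 | ·): I: 0.0733133; II: 0; III: 0.0368434.
Posterior ∝ prior × likelihood. Numerator for I: 0.24·0.0733133 = 0.0175952.
Normalizing constant: 0.24·0.0733133 + 0.36·0 + 0.4·0.0368434 = 0.0323326.
P(I | observation) = 0.0175952 / 0.0323326 = 0.544195.

0.5442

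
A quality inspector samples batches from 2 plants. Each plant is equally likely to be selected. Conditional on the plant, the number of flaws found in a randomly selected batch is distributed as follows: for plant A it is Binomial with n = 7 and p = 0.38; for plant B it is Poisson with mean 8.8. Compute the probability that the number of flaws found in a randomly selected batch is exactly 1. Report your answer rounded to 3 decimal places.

Conditional on each plant, P(X = 1): A: 0.151089; B: 0.00132645.
By total probability, P(X = 1) = 0.5·0.151089 + 0.5·0.00132645 = 0.0762075.

0.076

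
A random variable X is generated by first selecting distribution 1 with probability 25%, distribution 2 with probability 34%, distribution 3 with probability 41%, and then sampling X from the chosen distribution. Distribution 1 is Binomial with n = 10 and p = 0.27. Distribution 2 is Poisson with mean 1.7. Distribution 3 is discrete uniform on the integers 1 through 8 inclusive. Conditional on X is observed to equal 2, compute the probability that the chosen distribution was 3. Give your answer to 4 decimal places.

0.2474

Likelihoods P(X=2 | ·): 1: 0.264559; 2: 0.263978; 3: 0.125.
Posterior ∝ prior × likelihood. Numerator for 3: 0.41·0.125 = 0.05125.
Normalizing constant: 0.25·0.264559 + 0.34·0.263978 + 0.41·0.125 = 0.207142.
P(3 | observation) = 0.05125 / 0.207142 = 0.247415.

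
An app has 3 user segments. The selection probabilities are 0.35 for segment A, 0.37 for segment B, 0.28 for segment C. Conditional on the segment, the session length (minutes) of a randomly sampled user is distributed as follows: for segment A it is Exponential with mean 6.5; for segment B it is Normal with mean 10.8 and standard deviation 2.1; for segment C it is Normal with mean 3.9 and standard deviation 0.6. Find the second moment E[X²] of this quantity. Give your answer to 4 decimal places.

78.7231

For each component E[X²] = Var + (mean)², giving A: 84.5; B: 121.05; C: 15.57.
Overall E[X²] = 0.35·84.5 + 0.37·121.05 + 0.28·15.57 = 78.7231.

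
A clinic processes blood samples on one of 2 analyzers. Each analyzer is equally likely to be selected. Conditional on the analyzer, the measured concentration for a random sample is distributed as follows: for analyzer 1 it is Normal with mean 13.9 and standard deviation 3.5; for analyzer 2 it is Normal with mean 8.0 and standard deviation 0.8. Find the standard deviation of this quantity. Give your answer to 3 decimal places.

3.892

Per component, 1: μ=13.9, E[X²]=205.46; 2: μ=8, E[X²]=64.64.
E[X] = 0.5·13.9 + 0.5·8 = 10.95.
E[X²] = 0.5·205.46 + 0.5·64.64 = 135.05.
Var(X) = E[X²] − (E[X])² = 135.05 − 119.902 = 15.1475.
SD(X) = √15.1475 = 3.89198.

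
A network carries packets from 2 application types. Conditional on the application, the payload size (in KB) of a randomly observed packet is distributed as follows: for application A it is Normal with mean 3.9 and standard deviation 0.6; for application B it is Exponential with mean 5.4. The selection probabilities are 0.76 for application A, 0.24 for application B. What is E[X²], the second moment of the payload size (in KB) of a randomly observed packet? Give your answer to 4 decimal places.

For each component E[X²] = Var + (mean)², giving A: 15.57; B: 58.32.
Overall E[X²] = 0.76·15.57 + 0.24·58.32 = 25.83.

25.8300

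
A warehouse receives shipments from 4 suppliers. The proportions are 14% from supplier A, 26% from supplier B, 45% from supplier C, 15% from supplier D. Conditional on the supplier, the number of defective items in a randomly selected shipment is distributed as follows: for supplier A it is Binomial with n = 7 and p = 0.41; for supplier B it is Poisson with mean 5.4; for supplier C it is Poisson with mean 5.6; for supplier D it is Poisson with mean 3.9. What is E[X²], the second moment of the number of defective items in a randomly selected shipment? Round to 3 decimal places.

For each component E[X²] = Var + (mean)², giving A: 9.9302; B: 34.56; C: 36.96; D: 19.11.
Overall E[X²] = 0.14·9.9302 + 0.26·34.56 + 0.45·36.96 + 0.15·19.11 = 29.8743.

29.874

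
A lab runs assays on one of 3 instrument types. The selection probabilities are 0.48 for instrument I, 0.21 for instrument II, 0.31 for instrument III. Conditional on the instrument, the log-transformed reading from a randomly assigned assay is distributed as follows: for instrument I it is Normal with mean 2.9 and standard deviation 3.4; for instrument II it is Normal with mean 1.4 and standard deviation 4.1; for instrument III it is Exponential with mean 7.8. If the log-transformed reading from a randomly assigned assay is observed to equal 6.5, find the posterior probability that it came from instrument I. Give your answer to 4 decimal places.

0.5463

Likelihoods f(6.5 | ·): I: 0.0669863; II: 0.0448886; III: 0.0557177.
Posterior ∝ prior × likelihood. Numerator for I: 0.48·0.0669863 = 0.0321534.
Normalizing constant: 0.48·0.0669863 + 0.21·0.0448886 + 0.31·0.0557177 = 0.0588525.
P(I | observation) = 0.0321534 / 0.0588525 = 0.546339.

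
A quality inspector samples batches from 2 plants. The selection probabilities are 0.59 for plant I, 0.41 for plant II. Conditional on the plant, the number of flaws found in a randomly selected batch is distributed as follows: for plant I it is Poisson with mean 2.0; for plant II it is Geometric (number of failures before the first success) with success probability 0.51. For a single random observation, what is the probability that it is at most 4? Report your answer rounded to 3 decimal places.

0.957

Conditional on each plant, P(X ≤ 4): I: 0.947347; II: 0.971752.
By total probability, P(X ≤ 4) = 0.59·0.947347 + 0.41·0.971752 = 0.957353.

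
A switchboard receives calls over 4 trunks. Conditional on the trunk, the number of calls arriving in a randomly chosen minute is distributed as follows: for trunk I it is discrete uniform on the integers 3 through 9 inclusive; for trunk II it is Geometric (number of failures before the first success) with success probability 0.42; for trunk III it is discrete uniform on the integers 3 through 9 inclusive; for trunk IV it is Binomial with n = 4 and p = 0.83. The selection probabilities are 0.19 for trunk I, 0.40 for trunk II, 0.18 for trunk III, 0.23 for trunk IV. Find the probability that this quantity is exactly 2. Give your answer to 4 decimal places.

Conditional on each trunk, P(X = 2): I: 0; II: 0.141288; III: 0; IV: 0.119455.
By total probability, P(X = 2) = 0.19·0 + 0.4·0.141288 + 0.18·0 + 0.23·0.119455 = 0.0839899.

0.0840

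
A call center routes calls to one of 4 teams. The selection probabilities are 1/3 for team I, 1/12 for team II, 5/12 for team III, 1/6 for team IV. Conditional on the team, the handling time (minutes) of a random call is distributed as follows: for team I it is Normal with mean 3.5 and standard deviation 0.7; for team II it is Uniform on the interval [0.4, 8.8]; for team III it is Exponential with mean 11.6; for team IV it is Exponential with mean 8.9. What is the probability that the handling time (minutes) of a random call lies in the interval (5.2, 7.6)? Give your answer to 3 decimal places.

Conditional on each team, P(5.2 < X < 7.6): I: 0.00757922; II: 0.285714; III: 0.119376; IV: 0.131775.
By total probability, P(5.2 < X < 7.6) = 0.333333·0.00757922 + 0.0833333·0.285714 + 0.416667·0.119376 + 0.166667·0.131775 = 0.0980385.

0.098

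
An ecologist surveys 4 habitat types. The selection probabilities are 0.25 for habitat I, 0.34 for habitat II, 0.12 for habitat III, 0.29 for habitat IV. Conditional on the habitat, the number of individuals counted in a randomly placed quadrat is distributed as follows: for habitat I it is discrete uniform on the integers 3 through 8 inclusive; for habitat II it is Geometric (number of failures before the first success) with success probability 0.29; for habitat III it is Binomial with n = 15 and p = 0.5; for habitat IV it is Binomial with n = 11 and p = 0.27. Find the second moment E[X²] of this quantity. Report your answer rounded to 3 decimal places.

For each component E[X²] = Var + (mean)², giving I: 33.1667; II: 14.4364; III: 60; IV: 10.989.
Overall E[X²] = 0.25·33.1667 + 0.34·14.4364 + 0.12·60 + 0.29·10.989 = 23.5868.

23.587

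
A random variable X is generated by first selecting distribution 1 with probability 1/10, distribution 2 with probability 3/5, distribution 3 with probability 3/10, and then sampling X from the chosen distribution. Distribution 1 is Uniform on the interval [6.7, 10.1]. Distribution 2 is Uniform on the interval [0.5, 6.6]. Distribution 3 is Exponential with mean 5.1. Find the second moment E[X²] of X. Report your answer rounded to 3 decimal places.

For each component E[X²] = Var + (mean)², giving 1: 71.5233; 2: 15.7033; 3: 52.02.
Overall E[X²] = 0.1·71.5233 + 0.6·15.7033 + 0.3·52.02 = 32.1803.

32.180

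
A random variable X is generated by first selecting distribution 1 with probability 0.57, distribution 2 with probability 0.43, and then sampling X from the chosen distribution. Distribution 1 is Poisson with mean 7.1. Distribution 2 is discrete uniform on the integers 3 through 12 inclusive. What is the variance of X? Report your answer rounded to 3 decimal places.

7.634

Per component, 1: μ=7.1, E[X²]=57.51; 2: μ=7.5, E[X²]=64.5.
E[X] = 0.57·7.1 + 0.43·7.5 = 7.272.
E[X²] = 0.57·57.51 + 0.43·64.5 = 60.5157.
Var(X) = E[X²] − (E[X])² = 60.5157 − 52.882 = 7.63372.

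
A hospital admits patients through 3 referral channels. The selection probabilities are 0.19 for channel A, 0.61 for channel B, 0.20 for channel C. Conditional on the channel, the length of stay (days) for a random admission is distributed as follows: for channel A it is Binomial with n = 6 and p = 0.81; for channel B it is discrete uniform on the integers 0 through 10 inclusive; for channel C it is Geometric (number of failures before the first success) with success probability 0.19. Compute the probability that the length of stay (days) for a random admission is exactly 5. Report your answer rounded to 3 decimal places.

0.144

Conditional on each channel, P(X = 5): A: 0.397493; B: 0.0909091; C: 0.0662489.
By total probability, P(X = 5) = 0.19·0.397493 + 0.61·0.0909091 + 0.2·0.0662489 = 0.144228.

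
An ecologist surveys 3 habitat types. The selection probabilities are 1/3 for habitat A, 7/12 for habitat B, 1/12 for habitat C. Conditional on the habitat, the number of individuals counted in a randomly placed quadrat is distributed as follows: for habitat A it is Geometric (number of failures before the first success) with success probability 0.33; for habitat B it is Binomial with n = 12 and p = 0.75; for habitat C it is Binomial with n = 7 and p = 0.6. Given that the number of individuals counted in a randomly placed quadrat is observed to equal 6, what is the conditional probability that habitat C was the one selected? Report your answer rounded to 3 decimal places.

Likelihoods P(X=6 | ·): A: 0.0298513; B: 0.0401495; C: 0.130637.
Posterior ∝ prior × likelihood. Numerator for C: 0.0833333·0.130637 = 0.0108864.
Normalizing constant: 0.333333·0.0298513 + 0.583333·0.0401495 + 0.0833333·0.130637 = 0.0442573.
P(C | observation) = 0.0108864 / 0.0442573 = 0.24598.

0.246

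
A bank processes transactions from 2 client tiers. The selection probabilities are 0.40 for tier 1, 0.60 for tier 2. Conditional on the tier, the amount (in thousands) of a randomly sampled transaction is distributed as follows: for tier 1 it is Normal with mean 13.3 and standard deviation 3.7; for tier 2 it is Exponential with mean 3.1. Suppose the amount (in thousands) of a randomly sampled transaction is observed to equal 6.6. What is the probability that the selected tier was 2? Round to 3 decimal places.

0.733

Likelihoods f(6.6 | ·): 1: 0.0209254; 2: 0.0383717.
Posterior ∝ prior × likelihood. Numerator for 2: 0.6·0.0383717 = 0.023023.
Normalizing constant: 0.4·0.0209254 + 0.6·0.0383717 = 0.0313932.
P(2 | observation) = 0.023023 / 0.0313932 = 0.733376.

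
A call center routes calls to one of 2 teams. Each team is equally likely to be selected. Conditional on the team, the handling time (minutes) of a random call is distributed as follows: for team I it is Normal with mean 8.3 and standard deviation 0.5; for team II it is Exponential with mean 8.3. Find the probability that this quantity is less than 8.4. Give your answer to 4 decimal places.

Conditional on each team, P(X < 8.4): I: 0.57926; II: 0.636526.
By total probability, P(X < 8.4) = 0.5·0.57926 + 0.5·0.636526 = 0.607893.

0.6079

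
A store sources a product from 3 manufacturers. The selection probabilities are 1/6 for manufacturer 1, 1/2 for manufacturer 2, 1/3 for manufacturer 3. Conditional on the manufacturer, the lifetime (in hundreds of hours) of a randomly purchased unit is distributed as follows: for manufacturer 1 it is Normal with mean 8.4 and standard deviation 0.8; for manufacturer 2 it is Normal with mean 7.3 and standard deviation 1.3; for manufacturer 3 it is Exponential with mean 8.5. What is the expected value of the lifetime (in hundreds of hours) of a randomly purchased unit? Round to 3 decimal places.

Component means — 1: 8.4; 2: 7.3; 3: 8.5.
E[X] = 0.166667·8.4 + 0.5·7.3 + 0.333333·8.5 = 7.88333.

7.883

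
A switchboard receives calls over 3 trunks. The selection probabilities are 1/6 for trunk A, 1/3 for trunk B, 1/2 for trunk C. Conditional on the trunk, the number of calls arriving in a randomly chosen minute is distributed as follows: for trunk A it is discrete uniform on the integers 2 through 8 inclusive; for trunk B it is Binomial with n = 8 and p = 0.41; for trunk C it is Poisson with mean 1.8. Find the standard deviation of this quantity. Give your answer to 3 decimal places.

Per component, A: μ=5, E[X²]=29; B: μ=3.28, E[X²]=12.6936; C: μ=1.8, E[X²]=5.04.
E[X] = 0.166667·5 + 0.333333·3.28 + 0.5·1.8 = 2.82667.
E[X²] = 0.166667·29 + 0.333333·12.6936 + 0.5·5.04 = 11.5845.
Var(X) = E[X²] − (E[X])² = 11.5845 − 7.99004 = 3.59449.
SD(X) = √3.59449 = 1.89591.

1.896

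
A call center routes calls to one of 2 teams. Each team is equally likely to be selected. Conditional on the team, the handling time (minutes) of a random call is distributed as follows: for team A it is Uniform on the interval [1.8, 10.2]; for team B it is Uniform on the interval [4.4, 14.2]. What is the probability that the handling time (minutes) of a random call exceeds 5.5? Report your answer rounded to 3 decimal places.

0.724

Conditional on each team, P(X > 5.5): A: 0.559524; B: 0.887755.
By total probability, P(X > 5.5) = 0.5·0.559524 + 0.5·0.887755 = 0.723639.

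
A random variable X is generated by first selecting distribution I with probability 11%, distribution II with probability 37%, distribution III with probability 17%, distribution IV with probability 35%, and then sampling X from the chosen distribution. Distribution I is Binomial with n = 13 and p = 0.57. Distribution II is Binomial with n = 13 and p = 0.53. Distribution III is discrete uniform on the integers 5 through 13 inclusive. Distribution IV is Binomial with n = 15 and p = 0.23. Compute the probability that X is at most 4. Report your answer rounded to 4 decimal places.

0.3024

Conditional on each component, P(X ≤ 4): I: 0.0520483; II: 0.0918057; III: 0; IV: 0.750459.
By total probability, P(X ≤ 4) = 0.11·0.0520483 + 0.37·0.0918057 + 0.17·0 + 0.35·0.750459 = 0.302354.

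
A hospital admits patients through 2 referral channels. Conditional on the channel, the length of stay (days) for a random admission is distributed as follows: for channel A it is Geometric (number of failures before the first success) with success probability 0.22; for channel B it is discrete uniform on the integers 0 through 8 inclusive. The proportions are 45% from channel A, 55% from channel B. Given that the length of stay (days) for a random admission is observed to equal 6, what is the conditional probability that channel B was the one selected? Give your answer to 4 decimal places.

Likelihoods P(X=6 | ·): A: 0.0495439; B: 0.111111.
Posterior ∝ prior × likelihood. Numerator for B: 0.55·0.111111 = 0.0611111.
Normalizing constant: 0.45·0.0495439 + 0.55·0.111111 = 0.0834059.
P(B | observation) = 0.0611111 / 0.0834059 = 0.732696.

0.7327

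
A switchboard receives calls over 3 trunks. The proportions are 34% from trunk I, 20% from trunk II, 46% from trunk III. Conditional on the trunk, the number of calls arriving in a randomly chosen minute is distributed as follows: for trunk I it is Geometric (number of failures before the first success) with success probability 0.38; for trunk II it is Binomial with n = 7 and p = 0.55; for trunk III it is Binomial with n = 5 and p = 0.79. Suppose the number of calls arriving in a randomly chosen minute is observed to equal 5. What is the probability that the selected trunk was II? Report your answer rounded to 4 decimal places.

0.2182

Likelihoods P(X=5 | ·): I: 0.034813; II: 0.214022; III: 0.307706.
Posterior ∝ prior × likelihood. Numerator for II: 0.2·0.214022 = 0.0428043.
Normalizing constant: 0.34·0.034813 + 0.2·0.214022 + 0.46·0.307706 = 0.196185.
P(II | observation) = 0.0428043 / 0.196185 = 0.218183.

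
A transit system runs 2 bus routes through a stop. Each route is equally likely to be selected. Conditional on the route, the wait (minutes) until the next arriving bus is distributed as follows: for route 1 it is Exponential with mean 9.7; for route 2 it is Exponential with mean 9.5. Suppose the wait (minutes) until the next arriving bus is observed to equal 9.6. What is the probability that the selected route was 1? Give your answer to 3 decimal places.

0.500

Likelihoods f(9.6 | ·): 1: 0.0383187; 2: 0.0383187.
Posterior ∝ prior × likelihood. Numerator for 1: 0.5·0.0383187 = 0.0191594.
Normalizing constant: 0.5·0.0383187 + 0.5·0.0383187 = 0.0383187.
P(1 | observation) = 0.0191594 / 0.0383187 = 0.5.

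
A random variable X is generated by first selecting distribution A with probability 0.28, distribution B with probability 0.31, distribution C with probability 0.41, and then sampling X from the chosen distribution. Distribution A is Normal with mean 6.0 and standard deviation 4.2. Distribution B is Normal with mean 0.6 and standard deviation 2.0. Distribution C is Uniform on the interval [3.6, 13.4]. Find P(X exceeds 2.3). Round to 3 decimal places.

Conditional on each component, P(X > 2.3): A: 0.810828; B: 0.197663; C: 1.
By total probability, P(X > 2.3) = 0.28·0.810828 + 0.31·0.197663 + 0.41·1 = 0.698307.

0.698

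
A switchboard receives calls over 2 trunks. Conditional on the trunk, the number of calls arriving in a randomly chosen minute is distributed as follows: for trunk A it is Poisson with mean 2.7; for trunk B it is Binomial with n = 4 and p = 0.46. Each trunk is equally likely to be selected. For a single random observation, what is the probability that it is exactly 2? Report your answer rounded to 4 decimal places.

0.3076

Conditional on each trunk, P(X = 2): A: 0.244964; B: 0.370215.
By total probability, P(X = 2) = 0.5·0.244964 + 0.5·0.370215 = 0.30759.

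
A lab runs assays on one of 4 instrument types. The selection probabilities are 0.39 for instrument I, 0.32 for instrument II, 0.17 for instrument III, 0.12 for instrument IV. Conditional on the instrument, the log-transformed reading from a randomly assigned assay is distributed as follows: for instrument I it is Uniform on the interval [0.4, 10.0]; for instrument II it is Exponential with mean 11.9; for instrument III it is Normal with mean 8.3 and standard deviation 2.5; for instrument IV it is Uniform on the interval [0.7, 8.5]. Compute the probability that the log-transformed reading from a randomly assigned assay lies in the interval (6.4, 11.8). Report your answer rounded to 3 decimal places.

Conditional on each instrument, P(6.4 < X < 11.8): I: 0.375; II: 0.213039; III: 0.695616; IV: 0.269231.
By total probability, P(6.4 < X < 11.8) = 0.39·0.375 + 0.32·0.213039 + 0.17·0.695616 + 0.12·0.269231 = 0.364985.

0.365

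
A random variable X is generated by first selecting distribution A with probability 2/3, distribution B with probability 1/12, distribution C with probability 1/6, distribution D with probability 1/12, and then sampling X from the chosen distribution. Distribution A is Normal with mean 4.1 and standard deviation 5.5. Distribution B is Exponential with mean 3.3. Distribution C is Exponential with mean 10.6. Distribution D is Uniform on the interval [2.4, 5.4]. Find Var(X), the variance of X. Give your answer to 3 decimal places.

45.962

Per component, A: μ=4.1, E[X²]=47.06; B: μ=3.3, E[X²]=21.78; C: μ=10.6, E[X²]=224.72; D: μ=3.9, E[X²]=15.96.
E[X] = 0.666667·4.1 + 0.0833333·3.3 + 0.166667·10.6 + 0.0833333·3.9 = 5.1.
E[X²] = 0.666667·47.06 + 0.0833333·21.78 + 0.166667·224.72 + 0.0833333·15.96 = 71.9717.
Var(X) = E[X²] − (E[X])² = 71.9717 − 26.01 = 45.9617.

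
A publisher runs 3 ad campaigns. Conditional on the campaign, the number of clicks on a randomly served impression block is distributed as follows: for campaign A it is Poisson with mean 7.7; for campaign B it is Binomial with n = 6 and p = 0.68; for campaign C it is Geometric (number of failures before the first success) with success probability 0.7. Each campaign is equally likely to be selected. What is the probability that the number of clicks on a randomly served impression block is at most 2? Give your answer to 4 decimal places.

0.3593

Conditional on each campaign, P(X ≤ 2): A: 0.0173637; B: 0.0874932; C: 0.973.
By total probability, P(X ≤ 2) = 0.333333·0.0173637 + 0.333333·0.0874932 + 0.333333·0.973 = 0.359286.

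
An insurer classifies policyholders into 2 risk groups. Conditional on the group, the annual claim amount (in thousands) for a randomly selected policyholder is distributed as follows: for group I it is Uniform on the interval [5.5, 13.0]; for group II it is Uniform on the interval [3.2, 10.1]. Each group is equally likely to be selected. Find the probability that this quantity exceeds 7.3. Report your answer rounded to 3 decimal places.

0.583

Conditional on each group, P(X > 7.3): I: 0.76; II: 0.405797.
By total probability, P(X > 7.3) = 0.5·0.76 + 0.5·0.405797 = 0.582899.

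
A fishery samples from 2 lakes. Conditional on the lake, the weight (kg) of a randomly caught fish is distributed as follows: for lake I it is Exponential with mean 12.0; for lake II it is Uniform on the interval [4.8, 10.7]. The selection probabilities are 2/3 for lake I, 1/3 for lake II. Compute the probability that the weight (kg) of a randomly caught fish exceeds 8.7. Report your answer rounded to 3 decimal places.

Conditional on each lake, P(X > 8.7): I: 0.484325; II: 0.338983.
By total probability, P(X > 8.7) = 0.666667·0.484325 + 0.333333·0.338983 = 0.435877.

0.436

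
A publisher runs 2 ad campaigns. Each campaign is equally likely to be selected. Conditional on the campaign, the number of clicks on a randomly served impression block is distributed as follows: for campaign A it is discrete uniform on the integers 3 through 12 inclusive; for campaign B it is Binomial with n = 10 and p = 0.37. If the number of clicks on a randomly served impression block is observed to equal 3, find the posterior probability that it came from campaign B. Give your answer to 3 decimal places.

Likelihoods P(X=3 | ·): A: 0.1; B: 0.239425.
Posterior ∝ prior × likelihood. Numerator for B: 0.5·0.239425 = 0.119713.
Normalizing constant: 0.5·0.1 + 0.5·0.239425 = 0.169713.
P(B | observation) = 0.119713 / 0.169713 = 0.705384.

0.705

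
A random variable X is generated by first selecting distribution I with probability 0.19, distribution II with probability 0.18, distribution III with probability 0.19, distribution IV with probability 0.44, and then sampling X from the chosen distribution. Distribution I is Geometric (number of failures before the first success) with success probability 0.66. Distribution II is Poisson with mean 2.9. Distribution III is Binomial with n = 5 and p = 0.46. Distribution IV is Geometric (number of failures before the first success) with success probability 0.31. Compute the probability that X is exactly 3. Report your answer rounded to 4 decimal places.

0.1439

Conditional on each component, P(X = 3): I: 0.0259406; II: 0.22366; III: 0.283832; IV: 0.101838.
By total probability, P(X = 3) = 0.19·0.0259406 + 0.18·0.22366 + 0.19·0.283832 + 0.44·0.101838 = 0.143924.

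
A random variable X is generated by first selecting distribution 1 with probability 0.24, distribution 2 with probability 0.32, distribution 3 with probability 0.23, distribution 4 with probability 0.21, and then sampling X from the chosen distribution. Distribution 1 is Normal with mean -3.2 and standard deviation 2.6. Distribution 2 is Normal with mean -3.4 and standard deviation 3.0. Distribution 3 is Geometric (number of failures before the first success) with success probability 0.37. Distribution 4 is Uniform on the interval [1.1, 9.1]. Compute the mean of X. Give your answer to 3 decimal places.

-0.393

Component means — 1: -3.2; 2: -3.4; 3: 1.7027; 4: 5.1.
E[X] = 0.24·-3.2 + 0.32·-3.4 + 0.23·1.7027 + 0.21·5.1 = -0.393378.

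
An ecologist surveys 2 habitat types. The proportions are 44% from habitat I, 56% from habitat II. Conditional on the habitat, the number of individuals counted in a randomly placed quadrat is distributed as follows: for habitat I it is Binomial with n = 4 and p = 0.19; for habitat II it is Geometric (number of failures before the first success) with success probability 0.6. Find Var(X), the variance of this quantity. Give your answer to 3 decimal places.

Per component, I: μ=0.76, E[X²]=1.1932; II: μ=0.666667, E[X²]=1.55556.
E[X] = 0.44·0.76 + 0.56·0.666667 = 0.707733.
E[X²] = 0.44·1.1932 + 0.56·1.55556 = 1.39612.
Var(X) = E[X²] − (E[X])² = 1.39612 − 0.500886 = 0.895233.

0.895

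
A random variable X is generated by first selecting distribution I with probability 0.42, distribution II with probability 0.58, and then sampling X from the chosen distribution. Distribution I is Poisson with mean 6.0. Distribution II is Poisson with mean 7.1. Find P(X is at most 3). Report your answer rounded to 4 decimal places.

Conditional on each component, P(X ≤ 3): I: 0.151204; II: 0.0766991.
By total probability, P(X ≤ 3) = 0.42·0.151204 + 0.58·0.0766991 = 0.107991.

0.1080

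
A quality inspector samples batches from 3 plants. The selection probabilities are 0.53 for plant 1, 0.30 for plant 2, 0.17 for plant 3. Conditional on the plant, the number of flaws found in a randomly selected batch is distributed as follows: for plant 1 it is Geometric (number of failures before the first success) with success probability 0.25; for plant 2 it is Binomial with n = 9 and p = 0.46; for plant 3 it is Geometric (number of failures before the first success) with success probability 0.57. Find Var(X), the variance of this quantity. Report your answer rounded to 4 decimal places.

8.5012

Per component, 1: μ=3, E[X²]=21; 2: μ=4.14, E[X²]=19.3752; 3: μ=0.754386, E[X²]=1.89258.
E[X] = 0.53·3 + 0.3·4.14 + 0.17·0.754386 = 2.96025.
E[X²] = 0.53·21 + 0.3·19.3752 + 0.17·1.89258 = 17.2643.
Var(X) = E[X²] − (E[X])² = 17.2643 − 8.76305 = 8.50124.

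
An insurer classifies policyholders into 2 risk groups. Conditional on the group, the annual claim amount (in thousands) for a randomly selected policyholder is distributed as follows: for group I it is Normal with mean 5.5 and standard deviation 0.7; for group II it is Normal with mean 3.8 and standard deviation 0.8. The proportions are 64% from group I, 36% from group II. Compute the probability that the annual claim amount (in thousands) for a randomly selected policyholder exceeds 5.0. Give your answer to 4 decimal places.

Conditional on each group, P(X > 5.0): I: 0.762475; II: 0.0668072.
By total probability, P(X > 5.0) = 0.64·0.762475 + 0.36·0.0668072 = 0.512034.

0.5120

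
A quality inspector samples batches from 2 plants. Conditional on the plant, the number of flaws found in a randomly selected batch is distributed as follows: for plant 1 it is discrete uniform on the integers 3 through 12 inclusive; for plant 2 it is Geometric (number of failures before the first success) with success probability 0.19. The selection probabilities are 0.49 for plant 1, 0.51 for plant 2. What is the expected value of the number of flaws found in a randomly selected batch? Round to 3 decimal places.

Component means — 1: 7.5; 2: 4.26316.
E[X] = 0.49·7.5 + 0.51·4.26316 = 5.84921.

5.849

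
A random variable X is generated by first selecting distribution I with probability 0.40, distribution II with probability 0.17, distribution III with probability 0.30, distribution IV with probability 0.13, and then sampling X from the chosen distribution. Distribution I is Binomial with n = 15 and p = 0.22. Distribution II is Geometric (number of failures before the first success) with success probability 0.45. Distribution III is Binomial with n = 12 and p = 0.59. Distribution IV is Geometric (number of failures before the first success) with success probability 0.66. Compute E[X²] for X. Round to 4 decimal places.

For each component E[X²] = Var + (mean)², giving I: 13.464; II: 4.20988; III: 53.0292; IV: 1.04591.
Overall E[X²] = 0.4·13.464 + 0.17·4.20988 + 0.3·53.0292 + 0.13·1.04591 = 22.146.

22.1460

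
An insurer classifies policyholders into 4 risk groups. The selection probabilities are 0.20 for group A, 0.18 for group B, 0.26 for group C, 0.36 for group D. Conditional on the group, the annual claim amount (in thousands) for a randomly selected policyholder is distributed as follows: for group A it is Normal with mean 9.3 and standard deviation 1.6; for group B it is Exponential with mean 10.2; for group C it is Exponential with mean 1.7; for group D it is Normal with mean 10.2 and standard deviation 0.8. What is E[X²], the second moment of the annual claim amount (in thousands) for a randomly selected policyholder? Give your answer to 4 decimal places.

For each component E[X²] = Var + (mean)², giving A: 89.05; B: 208.08; C: 5.78; D: 104.68.
Overall E[X²] = 0.2·89.05 + 0.18·208.08 + 0.26·5.78 + 0.36·104.68 = 94.452.

94.4520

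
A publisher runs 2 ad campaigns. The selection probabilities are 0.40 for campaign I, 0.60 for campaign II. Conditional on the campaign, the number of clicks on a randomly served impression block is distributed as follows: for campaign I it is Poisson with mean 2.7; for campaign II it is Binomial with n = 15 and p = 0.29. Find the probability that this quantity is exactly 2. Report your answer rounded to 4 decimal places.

0.1597

Conditional on each campaign, P(X = 2): I: 0.244964; II: 0.102883.
By total probability, P(X = 2) = 0.4·0.244964 + 0.6·0.102883 = 0.159715.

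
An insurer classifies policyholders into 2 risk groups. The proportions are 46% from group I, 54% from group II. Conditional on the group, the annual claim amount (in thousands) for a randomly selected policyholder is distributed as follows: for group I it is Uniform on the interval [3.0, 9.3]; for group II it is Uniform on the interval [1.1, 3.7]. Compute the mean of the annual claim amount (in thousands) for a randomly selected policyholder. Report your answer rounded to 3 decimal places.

4.125

Component means — I: 6.15; II: 2.4.
E[X] = 0.46·6.15 + 0.54·2.4 = 4.125.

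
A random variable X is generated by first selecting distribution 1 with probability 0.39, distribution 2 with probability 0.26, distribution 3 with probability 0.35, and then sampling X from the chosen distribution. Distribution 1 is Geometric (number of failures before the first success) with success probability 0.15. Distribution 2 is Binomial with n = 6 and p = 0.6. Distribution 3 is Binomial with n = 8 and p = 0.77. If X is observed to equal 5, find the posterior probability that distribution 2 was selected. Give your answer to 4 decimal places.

0.3490

Likelihoods P(X=5 | ·): 1: 0.0665558; 2: 0.186624; 3: 0.184427.
Posterior ∝ prior × likelihood. Numerator for 2: 0.26·0.186624 = 0.0485222.
Normalizing constant: 0.39·0.0665558 + 0.26·0.186624 + 0.35·0.184427 = 0.139029.
P(2 | observation) = 0.0485222 / 0.139029 = 0.349009.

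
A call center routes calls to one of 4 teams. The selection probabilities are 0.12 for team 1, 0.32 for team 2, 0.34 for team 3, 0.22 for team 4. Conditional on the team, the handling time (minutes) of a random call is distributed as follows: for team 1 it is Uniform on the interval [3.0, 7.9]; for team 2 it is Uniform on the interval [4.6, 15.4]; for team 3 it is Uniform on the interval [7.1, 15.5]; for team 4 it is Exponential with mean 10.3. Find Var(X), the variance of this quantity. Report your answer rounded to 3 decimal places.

31.767

Per component, 1: μ=5.45, E[X²]=31.7033; 2: μ=10, E[X²]=109.72; 3: μ=11.3, E[X²]=133.57; 4: μ=10.3, E[X²]=212.18.
E[X] = 0.12·5.45 + 0.32·10 + 0.34·11.3 + 0.22·10.3 = 9.962.
E[X²] = 0.12·31.7033 + 0.32·109.72 + 0.34·133.57 + 0.22·212.18 = 131.008.
Var(X) = E[X²] − (E[X])² = 131.008 − 99.2414 = 31.7668.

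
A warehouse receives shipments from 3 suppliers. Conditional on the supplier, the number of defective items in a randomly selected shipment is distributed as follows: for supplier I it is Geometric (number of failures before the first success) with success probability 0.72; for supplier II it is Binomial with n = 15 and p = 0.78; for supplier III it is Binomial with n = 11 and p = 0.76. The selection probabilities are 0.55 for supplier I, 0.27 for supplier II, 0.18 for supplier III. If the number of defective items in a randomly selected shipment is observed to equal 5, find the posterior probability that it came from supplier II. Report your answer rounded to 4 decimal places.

0.0130

Likelihoods P(X=5 | ·): I: 0.00123915; II: 0.000230279; III: 0.022386.
Posterior ∝ prior × likelihood. Numerator for II: 0.27·0.000230279 = 6.21754e-05.
Normalizing constant: 0.55·0.00123915 + 0.27·0.000230279 + 0.18·0.022386 = 0.00477319.
P(II | observation) = 6.21754e-05 / 0.00477319 = 0.013026.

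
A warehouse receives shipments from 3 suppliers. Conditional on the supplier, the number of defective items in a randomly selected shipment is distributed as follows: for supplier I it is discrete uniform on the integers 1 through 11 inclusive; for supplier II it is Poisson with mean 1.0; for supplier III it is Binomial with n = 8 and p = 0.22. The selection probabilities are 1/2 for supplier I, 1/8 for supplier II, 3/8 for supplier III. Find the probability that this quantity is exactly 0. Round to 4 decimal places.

Conditional on each supplier, P(X = 0): I: 0; II: 0.367879; III: 0.137011.
By total probability, P(X = 0) = 0.5·0 + 0.125·0.367879 + 0.375·0.137011 = 0.0973642.

0.0974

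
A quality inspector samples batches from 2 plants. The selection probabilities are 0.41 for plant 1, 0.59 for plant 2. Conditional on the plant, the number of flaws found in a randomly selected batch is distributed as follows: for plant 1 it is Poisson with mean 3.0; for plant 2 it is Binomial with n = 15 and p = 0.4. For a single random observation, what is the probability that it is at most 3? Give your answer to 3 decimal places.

Conditional on each plant, P(X ≤ 3): 1: 0.647232; 2: 0.0905019.
By total probability, P(X ≤ 3) = 0.41·0.647232 + 0.59·0.0905019 = 0.318761.

0.319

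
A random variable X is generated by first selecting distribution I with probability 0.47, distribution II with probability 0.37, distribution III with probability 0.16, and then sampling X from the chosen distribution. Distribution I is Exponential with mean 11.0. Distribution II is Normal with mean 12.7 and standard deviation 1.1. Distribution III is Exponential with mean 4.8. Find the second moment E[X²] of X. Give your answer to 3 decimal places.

181.238

For each component E[X²] = Var + (mean)², giving I: 242; II: 162.5; III: 46.08.
Overall E[X²] = 0.47·242 + 0.37·162.5 + 0.16·46.08 = 181.238.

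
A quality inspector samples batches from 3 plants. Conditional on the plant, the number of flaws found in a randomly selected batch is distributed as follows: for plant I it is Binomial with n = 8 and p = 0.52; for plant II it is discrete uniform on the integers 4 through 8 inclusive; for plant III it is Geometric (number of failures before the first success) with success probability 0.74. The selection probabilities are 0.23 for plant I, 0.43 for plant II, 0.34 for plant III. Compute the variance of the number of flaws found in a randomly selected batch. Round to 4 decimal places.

Per component, I: μ=4.16, E[X²]=19.3024; II: μ=6, E[X²]=38; III: μ=0.351351, E[X²]=0.598247.
E[X] = 0.23·4.16 + 0.43·6 + 0.34·0.351351 = 3.65626.
E[X²] = 0.23·19.3024 + 0.43·38 + 0.34·0.598247 = 20.983.
Var(X) = E[X²] − (E[X])² = 20.983 − 13.3682 = 7.61472.

7.6147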